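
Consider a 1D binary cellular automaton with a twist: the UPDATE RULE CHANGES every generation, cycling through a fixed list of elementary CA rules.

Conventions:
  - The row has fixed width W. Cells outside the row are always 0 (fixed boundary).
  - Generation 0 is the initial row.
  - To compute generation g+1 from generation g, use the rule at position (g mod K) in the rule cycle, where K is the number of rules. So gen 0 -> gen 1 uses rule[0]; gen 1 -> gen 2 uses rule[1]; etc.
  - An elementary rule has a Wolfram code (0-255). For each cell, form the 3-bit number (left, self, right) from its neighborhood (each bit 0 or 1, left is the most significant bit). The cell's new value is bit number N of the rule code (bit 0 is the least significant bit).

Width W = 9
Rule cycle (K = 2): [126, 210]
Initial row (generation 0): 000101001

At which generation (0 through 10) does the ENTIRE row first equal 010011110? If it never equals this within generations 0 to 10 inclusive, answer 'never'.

Gen 0: 000101001
Gen 1 (rule 126): 001111111
Gen 2 (rule 210): 010111111
Gen 3 (rule 126): 111100001
Gen 4 (rule 210): 011110010
Gen 5 (rule 126): 110011111
Gen 6 (rule 210): 011101111
Gen 7 (rule 126): 110111001
Gen 8 (rule 210): 010011110
Gen 9 (rule 126): 111110011
Gen 10 (rule 210): 011111101

Answer: 8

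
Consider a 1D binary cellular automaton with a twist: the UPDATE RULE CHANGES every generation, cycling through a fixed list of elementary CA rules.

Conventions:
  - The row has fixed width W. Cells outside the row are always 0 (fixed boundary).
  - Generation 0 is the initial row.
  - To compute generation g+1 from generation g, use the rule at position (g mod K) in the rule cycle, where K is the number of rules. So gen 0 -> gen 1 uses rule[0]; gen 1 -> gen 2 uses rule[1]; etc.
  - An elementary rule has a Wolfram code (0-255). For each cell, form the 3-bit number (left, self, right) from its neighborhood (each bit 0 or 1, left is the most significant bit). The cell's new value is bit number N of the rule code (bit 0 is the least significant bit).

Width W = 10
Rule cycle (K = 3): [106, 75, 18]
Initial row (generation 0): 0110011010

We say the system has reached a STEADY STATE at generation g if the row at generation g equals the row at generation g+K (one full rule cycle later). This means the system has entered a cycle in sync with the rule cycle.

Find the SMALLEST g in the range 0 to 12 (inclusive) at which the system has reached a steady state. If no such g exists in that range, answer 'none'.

Gen 0: 0110011010
Gen 1 (rule 106): 1110111100
Gen 2 (rule 75): 1010100101
Gen 3 (rule 18): 0000011000
Gen 4 (rule 106): 0000111000
Gen 5 (rule 75): 1111101011
Gen 6 (rule 18): 0000000000
Gen 7 (rule 106): 0000000000
Gen 8 (rule 75): 1111111111
Gen 9 (rule 18): 0000000000
Gen 10 (rule 106): 0000000000
Gen 11 (rule 75): 1111111111
Gen 12 (rule 18): 0000000000
Gen 13 (rule 106): 0000000000
Gen 14 (rule 75): 1111111111
Gen 15 (rule 18): 0000000000

Answer: 6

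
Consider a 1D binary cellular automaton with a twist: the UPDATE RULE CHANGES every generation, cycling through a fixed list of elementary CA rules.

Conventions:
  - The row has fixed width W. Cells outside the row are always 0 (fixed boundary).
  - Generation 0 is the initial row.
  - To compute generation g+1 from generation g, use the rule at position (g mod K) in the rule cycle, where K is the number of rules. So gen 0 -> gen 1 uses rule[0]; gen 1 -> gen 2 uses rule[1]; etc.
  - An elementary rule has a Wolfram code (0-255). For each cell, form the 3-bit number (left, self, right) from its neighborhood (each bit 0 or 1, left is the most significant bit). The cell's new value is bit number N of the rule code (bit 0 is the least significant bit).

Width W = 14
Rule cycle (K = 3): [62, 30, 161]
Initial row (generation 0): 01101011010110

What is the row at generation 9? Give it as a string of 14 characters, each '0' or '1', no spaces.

Gen 0: 01101011010110
Gen 1 (rule 62): 11011110111101
Gen 2 (rule 30): 10010000100001
Gen 3 (rule 161): 00000110001100
Gen 4 (rule 62): 00001101011010
Gen 5 (rule 30): 00011001010011
Gen 6 (rule 161): 11000000100000
Gen 7 (rule 62): 10100001110000
Gen 8 (rule 30): 10110011001000
Gen 9 (rule 161): 01000000000011

Answer: 01000000000011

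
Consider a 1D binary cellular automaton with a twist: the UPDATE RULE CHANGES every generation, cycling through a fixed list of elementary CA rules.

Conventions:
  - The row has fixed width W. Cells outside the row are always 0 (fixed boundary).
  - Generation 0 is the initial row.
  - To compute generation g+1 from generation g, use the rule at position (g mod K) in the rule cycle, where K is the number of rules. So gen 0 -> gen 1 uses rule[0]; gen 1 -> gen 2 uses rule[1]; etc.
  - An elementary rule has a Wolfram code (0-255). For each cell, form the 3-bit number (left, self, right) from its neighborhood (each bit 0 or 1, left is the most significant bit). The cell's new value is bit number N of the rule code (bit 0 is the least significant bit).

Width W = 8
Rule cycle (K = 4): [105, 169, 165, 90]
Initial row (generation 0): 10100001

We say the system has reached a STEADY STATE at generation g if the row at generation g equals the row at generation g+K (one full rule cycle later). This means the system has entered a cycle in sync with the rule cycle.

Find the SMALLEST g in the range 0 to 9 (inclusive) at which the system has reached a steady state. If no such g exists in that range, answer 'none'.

Answer: none

Derivation:
Gen 0: 10100001
Gen 1 (rule 105): 01001100
Gen 2 (rule 169): 00001001
Gen 3 (rule 165): 11101001
Gen 4 (rule 90): 10100110
Gen 5 (rule 105): 01000110
Gen 6 (rule 169): 00010100
Gen 7 (rule 165): 11011101
Gen 8 (rule 90): 11010100
Gen 9 (rule 105): 11101001
Gen 10 (rule 169): 11010000
Gen 11 (rule 165): 00110111
Gen 12 (rule 90): 01110101
Gen 13 (rule 105): 01011010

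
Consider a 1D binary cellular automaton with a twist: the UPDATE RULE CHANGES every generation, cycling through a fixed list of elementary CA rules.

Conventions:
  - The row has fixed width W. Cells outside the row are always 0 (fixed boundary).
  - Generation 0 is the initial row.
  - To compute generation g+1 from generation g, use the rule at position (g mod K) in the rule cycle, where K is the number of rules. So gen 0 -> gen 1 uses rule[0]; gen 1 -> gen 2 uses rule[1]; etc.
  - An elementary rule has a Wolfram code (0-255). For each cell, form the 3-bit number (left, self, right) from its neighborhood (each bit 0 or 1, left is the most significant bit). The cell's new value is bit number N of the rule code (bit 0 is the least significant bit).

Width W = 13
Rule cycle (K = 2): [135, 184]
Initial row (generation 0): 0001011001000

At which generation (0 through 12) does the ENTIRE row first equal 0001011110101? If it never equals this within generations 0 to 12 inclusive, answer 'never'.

Answer: never

Derivation:
Gen 0: 0001011001000
Gen 1 (rule 135): 1111000011011
Gen 2 (rule 184): 1110100010110
Gen 3 (rule 135): 0100101110000
Gen 4 (rule 184): 0010011101000
Gen 5 (rule 135): 1110101001011
Gen 6 (rule 184): 1101010100110
Gen 7 (rule 135): 0001010101000
Gen 8 (rule 184): 0000101010100
Gen 9 (rule 135): 1111101010101
Gen 10 (rule 184): 1111010101010
Gen 11 (rule 135): 0110010101010
Gen 12 (rule 184): 0101001010101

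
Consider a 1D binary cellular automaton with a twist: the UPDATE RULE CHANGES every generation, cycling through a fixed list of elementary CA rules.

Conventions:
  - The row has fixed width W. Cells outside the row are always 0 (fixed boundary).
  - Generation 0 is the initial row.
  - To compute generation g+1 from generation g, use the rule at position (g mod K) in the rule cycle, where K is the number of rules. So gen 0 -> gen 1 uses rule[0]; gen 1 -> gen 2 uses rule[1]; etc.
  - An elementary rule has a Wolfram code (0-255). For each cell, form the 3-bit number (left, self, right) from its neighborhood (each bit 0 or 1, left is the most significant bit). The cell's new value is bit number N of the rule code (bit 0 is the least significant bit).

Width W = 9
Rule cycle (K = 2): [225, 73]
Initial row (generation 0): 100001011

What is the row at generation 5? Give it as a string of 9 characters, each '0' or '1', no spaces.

Answer: 111100000

Derivation:
Gen 0: 100001011
Gen 1 (rule 225): 001100101
Gen 2 (rule 73): 101100000
Gen 3 (rule 225): 010101111
Gen 4 (rule 73): 000001001
Gen 5 (rule 225): 111100000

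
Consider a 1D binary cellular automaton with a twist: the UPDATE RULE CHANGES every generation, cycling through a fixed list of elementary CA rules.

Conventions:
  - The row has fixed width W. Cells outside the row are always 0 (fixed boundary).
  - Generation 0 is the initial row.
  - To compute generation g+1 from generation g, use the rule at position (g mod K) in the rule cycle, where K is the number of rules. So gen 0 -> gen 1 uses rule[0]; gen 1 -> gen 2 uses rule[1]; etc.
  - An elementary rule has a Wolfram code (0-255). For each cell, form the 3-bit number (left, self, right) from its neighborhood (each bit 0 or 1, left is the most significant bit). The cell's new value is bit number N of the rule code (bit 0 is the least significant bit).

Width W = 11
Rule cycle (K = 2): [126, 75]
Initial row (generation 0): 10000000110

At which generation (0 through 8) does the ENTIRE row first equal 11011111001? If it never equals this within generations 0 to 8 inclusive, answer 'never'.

Gen 0: 10000000110
Gen 1 (rule 126): 11000001111
Gen 2 (rule 75): 11011111001
Gen 3 (rule 126): 11110001111
Gen 4 (rule 75): 10010111001
Gen 5 (rule 126): 11111101111
Gen 6 (rule 75): 10000101001
Gen 7 (rule 126): 11001111111
Gen 8 (rule 75): 11011000001

Answer: 2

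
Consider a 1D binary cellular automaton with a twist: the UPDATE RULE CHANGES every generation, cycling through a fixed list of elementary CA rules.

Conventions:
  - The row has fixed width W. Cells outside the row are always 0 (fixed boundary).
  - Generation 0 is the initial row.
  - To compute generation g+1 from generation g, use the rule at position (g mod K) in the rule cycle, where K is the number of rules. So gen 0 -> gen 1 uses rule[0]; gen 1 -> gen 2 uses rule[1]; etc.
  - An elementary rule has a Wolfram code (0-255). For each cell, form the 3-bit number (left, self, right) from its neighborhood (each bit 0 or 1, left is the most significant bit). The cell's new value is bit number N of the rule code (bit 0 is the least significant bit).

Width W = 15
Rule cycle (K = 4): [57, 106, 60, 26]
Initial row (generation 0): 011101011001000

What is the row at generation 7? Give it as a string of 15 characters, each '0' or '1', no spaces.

Answer: 110110111011111

Derivation:
Gen 0: 011101011001000
Gen 1 (rule 57): 010010110100111
Gen 2 (rule 106): 100101111001101
Gen 3 (rule 60): 110111000101011
Gen 4 (rule 26): 100100101000010
Gen 5 (rule 57): 010010010111001
Gen 6 (rule 106): 100100101101010
Gen 7 (rule 60): 110110111011111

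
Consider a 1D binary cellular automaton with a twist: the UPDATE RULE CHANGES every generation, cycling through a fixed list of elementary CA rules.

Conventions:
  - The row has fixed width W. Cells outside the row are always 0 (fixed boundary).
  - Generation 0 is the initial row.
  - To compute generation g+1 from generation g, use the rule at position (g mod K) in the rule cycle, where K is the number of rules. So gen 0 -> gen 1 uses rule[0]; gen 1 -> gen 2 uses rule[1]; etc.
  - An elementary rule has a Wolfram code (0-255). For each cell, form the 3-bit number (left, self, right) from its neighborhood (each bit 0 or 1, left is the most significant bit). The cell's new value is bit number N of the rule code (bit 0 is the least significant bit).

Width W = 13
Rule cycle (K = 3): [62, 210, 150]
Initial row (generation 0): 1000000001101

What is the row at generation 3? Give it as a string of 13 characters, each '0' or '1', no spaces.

Gen 0: 1000000001101
Gen 1 (rule 62): 1100000011011
Gen 2 (rule 210): 0110000101001
Gen 3 (rule 150): 1001001101111

Answer: 1001001101111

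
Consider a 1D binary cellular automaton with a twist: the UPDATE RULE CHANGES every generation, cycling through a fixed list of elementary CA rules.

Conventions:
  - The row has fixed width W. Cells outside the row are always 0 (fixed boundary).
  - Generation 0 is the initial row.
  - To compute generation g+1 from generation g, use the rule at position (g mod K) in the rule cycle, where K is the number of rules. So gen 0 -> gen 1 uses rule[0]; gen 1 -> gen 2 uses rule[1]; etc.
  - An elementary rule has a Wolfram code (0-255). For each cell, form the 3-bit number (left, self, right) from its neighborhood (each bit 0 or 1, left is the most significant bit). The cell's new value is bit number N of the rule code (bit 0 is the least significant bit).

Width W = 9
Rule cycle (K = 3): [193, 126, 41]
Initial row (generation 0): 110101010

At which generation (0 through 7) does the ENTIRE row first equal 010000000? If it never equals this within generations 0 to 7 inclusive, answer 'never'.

Gen 0: 110101010
Gen 1 (rule 193): 010000000
Gen 2 (rule 126): 111000000
Gen 3 (rule 41): 100011111
Gen 4 (rule 193): 001001111
Gen 5 (rule 126): 011111001
Gen 6 (rule 41): 010000000
Gen 7 (rule 193): 000111111

Answer: 1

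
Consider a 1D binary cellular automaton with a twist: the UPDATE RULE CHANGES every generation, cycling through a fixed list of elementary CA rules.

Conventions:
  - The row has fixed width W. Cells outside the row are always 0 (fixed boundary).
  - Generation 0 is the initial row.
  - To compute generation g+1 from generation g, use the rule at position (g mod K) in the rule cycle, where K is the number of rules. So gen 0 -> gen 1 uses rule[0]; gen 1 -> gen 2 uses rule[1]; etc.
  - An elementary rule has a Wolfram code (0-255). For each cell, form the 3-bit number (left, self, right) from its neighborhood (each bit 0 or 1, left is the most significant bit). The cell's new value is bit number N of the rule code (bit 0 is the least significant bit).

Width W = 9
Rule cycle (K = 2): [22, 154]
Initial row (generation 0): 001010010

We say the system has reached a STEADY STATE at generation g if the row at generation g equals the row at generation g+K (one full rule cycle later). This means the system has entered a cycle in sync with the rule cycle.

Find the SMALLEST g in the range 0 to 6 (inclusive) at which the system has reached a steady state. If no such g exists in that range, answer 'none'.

Gen 0: 001010010
Gen 1 (rule 22): 011011111
Gen 2 (rule 154): 110011110
Gen 3 (rule 22): 001100001
Gen 4 (rule 154): 011010010
Gen 5 (rule 22): 100011111
Gen 6 (rule 154): 010111110
Gen 7 (rule 22): 110000001
Gen 8 (rule 154): 101000010

Answer: none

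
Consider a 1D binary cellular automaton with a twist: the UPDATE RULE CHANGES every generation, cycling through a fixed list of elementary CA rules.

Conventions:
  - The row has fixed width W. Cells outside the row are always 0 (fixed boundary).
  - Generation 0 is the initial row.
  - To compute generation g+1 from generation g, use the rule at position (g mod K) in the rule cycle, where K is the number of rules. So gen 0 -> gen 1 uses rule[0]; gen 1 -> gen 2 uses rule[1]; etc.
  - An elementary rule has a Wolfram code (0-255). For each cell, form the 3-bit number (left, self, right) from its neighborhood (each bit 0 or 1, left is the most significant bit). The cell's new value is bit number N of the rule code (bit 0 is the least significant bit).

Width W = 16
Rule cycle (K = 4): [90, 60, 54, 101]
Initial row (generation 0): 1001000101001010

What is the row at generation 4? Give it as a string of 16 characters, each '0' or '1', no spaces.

Gen 0: 1001000101001010
Gen 1 (rule 90): 0110101000110001
Gen 2 (rule 60): 0101111100101001
Gen 3 (rule 54): 1110000011111111
Gen 4 (rule 101): 0010111000000001

Answer: 0010111000000001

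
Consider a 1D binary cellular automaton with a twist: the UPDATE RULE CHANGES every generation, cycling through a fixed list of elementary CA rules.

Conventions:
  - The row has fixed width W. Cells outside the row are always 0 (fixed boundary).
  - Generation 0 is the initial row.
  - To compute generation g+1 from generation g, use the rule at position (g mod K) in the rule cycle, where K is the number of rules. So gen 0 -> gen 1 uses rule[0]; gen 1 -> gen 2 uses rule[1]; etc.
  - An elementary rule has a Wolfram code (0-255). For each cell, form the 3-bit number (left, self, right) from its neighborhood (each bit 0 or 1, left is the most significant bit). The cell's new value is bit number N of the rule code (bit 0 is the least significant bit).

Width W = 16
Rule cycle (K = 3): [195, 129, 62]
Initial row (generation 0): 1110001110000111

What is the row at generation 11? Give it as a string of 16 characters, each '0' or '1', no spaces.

Gen 0: 1110001110000111
Gen 1 (rule 195): 0110110110111011
Gen 2 (rule 129): 0000000000010000
Gen 3 (rule 62): 0000000000111000
Gen 4 (rule 195): 1111111111011011
Gen 5 (rule 129): 0111111110000000
Gen 6 (rule 62): 1100000001000000
Gen 7 (rule 195): 0101111110011111
Gen 8 (rule 129): 0000111100001110
Gen 9 (rule 62): 0001100010011001
Gen 10 (rule 195): 1110101100101010
Gen 11 (rule 129): 0100000000000000

Answer: 0100000000000000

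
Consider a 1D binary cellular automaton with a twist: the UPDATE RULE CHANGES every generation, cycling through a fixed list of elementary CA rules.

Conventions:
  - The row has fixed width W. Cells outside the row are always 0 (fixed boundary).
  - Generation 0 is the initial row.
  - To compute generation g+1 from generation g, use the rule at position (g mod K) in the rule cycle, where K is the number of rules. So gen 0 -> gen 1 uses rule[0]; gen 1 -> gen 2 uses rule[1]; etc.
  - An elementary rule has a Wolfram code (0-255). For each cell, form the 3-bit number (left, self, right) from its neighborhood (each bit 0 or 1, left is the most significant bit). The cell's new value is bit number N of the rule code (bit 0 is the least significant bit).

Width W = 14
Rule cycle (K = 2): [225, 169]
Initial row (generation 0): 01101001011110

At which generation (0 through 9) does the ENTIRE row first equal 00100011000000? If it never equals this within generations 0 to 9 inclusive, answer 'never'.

Gen 0: 01101001011110
Gen 1 (rule 225): 00110000101110
Gen 2 (rule 169): 10100110011100
Gen 3 (rule 225): 01000010001101
Gen 4 (rule 169): 00011000101010
Gen 5 (rule 225): 11001010010100
Gen 6 (rule 169): 10000100001001
Gen 7 (rule 225): 00110001100000
Gen 8 (rule 169): 10100101001111
Gen 9 (rule 225): 01000010000111

Answer: never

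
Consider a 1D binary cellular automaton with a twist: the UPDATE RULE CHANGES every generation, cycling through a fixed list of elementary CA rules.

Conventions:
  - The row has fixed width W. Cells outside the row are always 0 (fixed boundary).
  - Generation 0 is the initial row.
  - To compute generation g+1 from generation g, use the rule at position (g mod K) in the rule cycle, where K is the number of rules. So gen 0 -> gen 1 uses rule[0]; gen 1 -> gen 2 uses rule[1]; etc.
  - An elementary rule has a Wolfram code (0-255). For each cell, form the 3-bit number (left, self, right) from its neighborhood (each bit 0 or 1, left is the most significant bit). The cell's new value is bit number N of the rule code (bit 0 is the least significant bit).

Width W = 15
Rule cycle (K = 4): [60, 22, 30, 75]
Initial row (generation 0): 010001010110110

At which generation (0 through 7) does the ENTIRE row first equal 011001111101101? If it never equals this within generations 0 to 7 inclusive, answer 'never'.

Answer: 1

Derivation:
Gen 0: 010001010110110
Gen 1 (rule 60): 011001111101101
Gen 2 (rule 22): 100110000000001
Gen 3 (rule 30): 111101000000011
Gen 4 (rule 75): 100100011111111
Gen 5 (rule 60): 110110010000000
Gen 6 (rule 22): 000001111000000
Gen 7 (rule 30): 000011000100000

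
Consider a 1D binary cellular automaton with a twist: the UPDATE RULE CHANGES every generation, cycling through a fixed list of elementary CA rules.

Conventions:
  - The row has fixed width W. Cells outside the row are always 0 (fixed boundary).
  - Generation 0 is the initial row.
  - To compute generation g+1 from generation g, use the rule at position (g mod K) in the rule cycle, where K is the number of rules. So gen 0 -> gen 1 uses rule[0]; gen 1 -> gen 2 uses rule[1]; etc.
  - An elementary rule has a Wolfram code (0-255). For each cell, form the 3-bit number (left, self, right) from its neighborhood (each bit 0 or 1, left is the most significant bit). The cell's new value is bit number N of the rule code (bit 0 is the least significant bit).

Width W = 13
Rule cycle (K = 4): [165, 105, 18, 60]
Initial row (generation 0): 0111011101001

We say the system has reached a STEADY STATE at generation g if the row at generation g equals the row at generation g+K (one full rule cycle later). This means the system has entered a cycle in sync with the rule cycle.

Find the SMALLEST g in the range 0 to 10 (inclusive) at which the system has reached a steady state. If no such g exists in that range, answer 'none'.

Answer: none

Derivation:
Gen 0: 0111011101001
Gen 1 (rule 165): 0010101011001
Gen 2 (rule 105): 1001010111000
Gen 3 (rule 18): 0110000000100
Gen 4 (rule 60): 0101000000110
Gen 5 (rule 165): 0111011110000
Gen 6 (rule 105): 0101110010111
Gen 7 (rule 18): 1000001100000
Gen 8 (rule 60): 1100001010000
Gen 9 (rule 165): 0001101110111
Gen 10 (rule 105): 1101111011101
Gen 11 (rule 18): 0000000000000
Gen 12 (rule 60): 0000000000000
Gen 13 (rule 165): 1111111111111
Gen 14 (rule 105): 1000000000001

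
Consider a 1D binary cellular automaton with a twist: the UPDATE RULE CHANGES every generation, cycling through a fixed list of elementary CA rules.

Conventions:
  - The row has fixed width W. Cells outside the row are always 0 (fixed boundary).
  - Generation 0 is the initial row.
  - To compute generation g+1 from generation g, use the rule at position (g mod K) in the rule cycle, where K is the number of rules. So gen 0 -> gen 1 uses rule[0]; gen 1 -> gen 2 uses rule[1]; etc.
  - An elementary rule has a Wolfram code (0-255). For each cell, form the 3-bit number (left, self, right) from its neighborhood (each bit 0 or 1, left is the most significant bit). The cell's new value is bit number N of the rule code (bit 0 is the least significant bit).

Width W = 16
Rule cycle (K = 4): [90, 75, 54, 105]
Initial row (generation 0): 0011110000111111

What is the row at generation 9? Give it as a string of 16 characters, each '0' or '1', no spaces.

Answer: 0110010000000001

Derivation:
Gen 0: 0011110000111111
Gen 1 (rule 90): 0110011001100001
Gen 2 (rule 75): 1110111011101110
Gen 3 (rule 54): 0001000100010001
Gen 4 (rule 105): 1100010001000100
Gen 5 (rule 90): 1110101010101010
Gen 6 (rule 75): 1010000000000000
Gen 7 (rule 54): 1111000000000000
Gen 8 (rule 105): 1001011111111111
Gen 9 (rule 90): 0110010000000001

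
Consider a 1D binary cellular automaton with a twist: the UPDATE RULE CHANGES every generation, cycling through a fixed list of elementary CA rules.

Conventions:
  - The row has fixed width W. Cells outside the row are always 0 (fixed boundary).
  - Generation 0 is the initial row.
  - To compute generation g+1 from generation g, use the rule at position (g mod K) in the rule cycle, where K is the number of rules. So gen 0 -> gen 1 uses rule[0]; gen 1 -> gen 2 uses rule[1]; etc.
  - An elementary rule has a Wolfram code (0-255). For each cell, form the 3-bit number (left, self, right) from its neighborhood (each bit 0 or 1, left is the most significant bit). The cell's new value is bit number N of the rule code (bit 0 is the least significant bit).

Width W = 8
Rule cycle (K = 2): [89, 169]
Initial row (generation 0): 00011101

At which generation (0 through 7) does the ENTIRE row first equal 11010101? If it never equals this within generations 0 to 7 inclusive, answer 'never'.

Gen 0: 00011101
Gen 1 (rule 89): 11010100
Gen 2 (rule 169): 10101001
Gen 3 (rule 89): 00000100
Gen 4 (rule 169): 11110001
Gen 5 (rule 89): 10011100
Gen 6 (rule 169): 00011001
Gen 7 (rule 89): 11011100

Answer: never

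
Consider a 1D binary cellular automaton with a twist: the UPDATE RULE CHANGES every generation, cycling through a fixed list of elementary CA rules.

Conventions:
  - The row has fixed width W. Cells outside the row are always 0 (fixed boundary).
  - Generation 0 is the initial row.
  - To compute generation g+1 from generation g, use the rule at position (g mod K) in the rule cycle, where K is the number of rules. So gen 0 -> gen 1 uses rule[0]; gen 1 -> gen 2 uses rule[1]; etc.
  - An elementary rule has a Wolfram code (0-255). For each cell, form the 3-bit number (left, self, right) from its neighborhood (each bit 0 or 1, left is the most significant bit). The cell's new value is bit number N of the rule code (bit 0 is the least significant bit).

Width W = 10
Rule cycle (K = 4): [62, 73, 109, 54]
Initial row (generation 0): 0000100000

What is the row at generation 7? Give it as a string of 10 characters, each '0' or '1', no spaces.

Answer: 1000011110

Derivation:
Gen 0: 0000100000
Gen 1 (rule 62): 0001110000
Gen 2 (rule 73): 1101010111
Gen 3 (rule 109): 1111111101
Gen 4 (rule 54): 0000000011
Gen 5 (rule 62): 0000000110
Gen 6 (rule 73): 1111110110
Gen 7 (rule 109): 1000011110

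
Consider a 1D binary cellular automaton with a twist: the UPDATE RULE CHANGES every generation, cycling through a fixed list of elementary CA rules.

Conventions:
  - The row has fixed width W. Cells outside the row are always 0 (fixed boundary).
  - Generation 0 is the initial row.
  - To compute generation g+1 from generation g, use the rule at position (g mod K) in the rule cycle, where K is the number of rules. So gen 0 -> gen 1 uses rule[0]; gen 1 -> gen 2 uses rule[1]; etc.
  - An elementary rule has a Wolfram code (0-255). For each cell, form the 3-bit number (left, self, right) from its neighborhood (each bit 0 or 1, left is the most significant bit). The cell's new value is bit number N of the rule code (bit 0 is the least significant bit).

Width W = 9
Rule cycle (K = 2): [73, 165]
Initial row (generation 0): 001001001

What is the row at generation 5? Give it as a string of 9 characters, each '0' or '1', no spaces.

Answer: 000010100

Derivation:
Gen 0: 001001001
Gen 1 (rule 73): 100000000
Gen 2 (rule 165): 101111111
Gen 3 (rule 73): 001000001
Gen 4 (rule 165): 101011101
Gen 5 (rule 73): 000010100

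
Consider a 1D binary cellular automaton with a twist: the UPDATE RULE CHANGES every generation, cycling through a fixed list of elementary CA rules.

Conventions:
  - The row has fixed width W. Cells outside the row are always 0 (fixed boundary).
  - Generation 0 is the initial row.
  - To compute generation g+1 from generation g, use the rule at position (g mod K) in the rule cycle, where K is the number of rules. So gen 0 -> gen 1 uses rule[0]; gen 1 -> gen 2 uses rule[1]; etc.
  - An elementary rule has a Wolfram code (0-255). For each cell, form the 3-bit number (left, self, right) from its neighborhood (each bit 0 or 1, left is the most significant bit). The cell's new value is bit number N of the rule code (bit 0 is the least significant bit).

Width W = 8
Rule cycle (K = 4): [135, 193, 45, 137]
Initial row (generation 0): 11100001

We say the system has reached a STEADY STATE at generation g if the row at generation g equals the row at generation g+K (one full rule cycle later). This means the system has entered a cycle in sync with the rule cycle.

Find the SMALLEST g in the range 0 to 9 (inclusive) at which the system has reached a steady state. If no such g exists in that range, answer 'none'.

Answer: 0

Derivation:
Gen 0: 11100001
Gen 1 (rule 135): 01001111
Gen 2 (rule 193): 00000111
Gen 3 (rule 45): 11110100
Gen 4 (rule 137): 11100001
Gen 5 (rule 135): 01001111
Gen 6 (rule 193): 00000111
Gen 7 (rule 45): 11110100
Gen 8 (rule 137): 11100001
Gen 9 (rule 135): 01001111
Gen 10 (rule 193): 00000111
Gen 11 (rule 45): 11110100
Gen 12 (rule 137): 11100001
Gen 13 (rule 135): 01001111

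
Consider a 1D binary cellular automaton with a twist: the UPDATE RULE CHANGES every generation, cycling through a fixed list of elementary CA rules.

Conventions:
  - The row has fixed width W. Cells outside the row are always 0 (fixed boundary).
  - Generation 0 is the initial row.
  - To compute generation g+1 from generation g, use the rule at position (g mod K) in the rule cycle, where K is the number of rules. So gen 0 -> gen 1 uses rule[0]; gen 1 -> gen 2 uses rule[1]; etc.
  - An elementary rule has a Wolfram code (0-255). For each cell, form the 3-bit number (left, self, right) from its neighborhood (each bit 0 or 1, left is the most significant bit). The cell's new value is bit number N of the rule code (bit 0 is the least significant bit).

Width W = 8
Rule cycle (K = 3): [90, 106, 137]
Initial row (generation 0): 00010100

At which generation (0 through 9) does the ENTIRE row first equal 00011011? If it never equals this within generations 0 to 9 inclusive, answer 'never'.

Answer: never

Derivation:
Gen 0: 00010100
Gen 1 (rule 90): 00100010
Gen 2 (rule 106): 01000100
Gen 3 (rule 137): 00010001
Gen 4 (rule 90): 00101010
Gen 5 (rule 106): 01010100
Gen 6 (rule 137): 00000001
Gen 7 (rule 90): 00000010
Gen 8 (rule 106): 00000100
Gen 9 (rule 137): 11110001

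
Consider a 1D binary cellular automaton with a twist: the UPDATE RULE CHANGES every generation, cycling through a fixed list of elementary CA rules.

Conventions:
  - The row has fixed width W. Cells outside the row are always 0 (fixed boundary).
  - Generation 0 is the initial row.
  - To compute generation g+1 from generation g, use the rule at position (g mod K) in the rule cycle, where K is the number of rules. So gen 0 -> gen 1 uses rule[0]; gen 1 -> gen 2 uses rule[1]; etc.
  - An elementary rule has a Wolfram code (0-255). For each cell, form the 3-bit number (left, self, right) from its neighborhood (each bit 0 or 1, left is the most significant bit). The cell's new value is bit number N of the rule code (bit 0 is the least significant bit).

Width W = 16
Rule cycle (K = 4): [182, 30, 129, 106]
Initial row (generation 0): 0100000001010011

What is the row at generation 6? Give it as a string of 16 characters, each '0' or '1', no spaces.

Gen 0: 0100000001010011
Gen 1 (rule 182): 1110000011111100
Gen 2 (rule 30): 1001000110000010
Gen 3 (rule 129): 0000010000111000
Gen 4 (rule 106): 0000100001101000
Gen 5 (rule 182): 0001110010011100
Gen 6 (rule 30): 0011001111110010

Answer: 0011001111110010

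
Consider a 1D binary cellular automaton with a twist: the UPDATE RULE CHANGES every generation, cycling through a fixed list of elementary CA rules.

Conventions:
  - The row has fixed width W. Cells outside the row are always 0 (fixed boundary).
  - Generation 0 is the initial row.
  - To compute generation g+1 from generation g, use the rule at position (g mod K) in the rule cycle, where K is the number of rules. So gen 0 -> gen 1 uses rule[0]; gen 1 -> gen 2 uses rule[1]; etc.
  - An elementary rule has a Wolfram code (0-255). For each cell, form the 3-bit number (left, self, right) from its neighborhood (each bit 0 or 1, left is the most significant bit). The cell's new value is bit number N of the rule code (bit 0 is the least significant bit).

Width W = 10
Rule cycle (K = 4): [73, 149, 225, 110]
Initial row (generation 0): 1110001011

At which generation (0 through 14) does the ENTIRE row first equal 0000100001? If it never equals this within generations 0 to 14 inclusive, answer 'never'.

Answer: 13

Derivation:
Gen 0: 1110001011
Gen 1 (rule 73): 1010100011
Gen 2 (rule 149): 1010111000
Gen 3 (rule 225): 0101011011
Gen 4 (rule 110): 1111111111
Gen 5 (rule 73): 1000000001
Gen 6 (rule 149): 1111111101
Gen 7 (rule 225): 0111111110
Gen 8 (rule 110): 1100000010
Gen 9 (rule 73): 1101111000
Gen 10 (rule 149): 0000110111
Gen 11 (rule 225): 1110011011
Gen 12 (rule 110): 1010111111
Gen 13 (rule 73): 0000100001
Gen 14 (rule 149): 1110111101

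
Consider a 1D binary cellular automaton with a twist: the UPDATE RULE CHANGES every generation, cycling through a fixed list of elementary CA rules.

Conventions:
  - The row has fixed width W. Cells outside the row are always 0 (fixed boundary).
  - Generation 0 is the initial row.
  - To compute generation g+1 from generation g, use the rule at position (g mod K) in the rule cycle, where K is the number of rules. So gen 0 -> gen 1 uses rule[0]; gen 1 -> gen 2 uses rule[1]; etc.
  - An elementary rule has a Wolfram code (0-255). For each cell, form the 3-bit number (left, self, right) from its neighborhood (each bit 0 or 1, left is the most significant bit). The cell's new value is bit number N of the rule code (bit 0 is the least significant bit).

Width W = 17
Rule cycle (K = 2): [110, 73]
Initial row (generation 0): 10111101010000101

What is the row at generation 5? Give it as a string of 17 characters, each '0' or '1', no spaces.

Answer: 11111101100011111

Derivation:
Gen 0: 10111101010000101
Gen 1 (rule 110): 11100111110001111
Gen 2 (rule 73): 10100100010101001
Gen 3 (rule 110): 11101100111111011
Gen 4 (rule 73): 10101100100001011
Gen 5 (rule 110): 11111101100011111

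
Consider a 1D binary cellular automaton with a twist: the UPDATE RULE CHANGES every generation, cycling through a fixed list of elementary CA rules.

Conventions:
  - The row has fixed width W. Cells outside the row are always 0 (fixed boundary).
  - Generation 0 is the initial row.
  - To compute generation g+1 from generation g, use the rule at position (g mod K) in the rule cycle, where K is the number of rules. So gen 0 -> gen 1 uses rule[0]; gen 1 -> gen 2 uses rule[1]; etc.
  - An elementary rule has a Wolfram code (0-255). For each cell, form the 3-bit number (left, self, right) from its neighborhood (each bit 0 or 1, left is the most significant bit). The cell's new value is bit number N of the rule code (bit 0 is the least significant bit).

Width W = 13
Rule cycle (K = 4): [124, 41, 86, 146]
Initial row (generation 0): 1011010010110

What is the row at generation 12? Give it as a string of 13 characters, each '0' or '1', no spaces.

Answer: 1000010010101

Derivation:
Gen 0: 1011010010110
Gen 1 (rule 124): 1111111011111
Gen 2 (rule 41): 1000000110000
Gen 3 (rule 86): 1100001011000
Gen 4 (rule 146): 0010010000100
Gen 5 (rule 124): 0011011000110
Gen 6 (rule 41): 1010110010100
Gen 7 (rule 86): 1010011110110
Gen 8 (rule 146): 0001101100001
Gen 9 (rule 124): 0001111110001
Gen 10 (rule 41): 1101000000100
Gen 11 (rule 86): 0101100001110
Gen 12 (rule 146): 1000010010101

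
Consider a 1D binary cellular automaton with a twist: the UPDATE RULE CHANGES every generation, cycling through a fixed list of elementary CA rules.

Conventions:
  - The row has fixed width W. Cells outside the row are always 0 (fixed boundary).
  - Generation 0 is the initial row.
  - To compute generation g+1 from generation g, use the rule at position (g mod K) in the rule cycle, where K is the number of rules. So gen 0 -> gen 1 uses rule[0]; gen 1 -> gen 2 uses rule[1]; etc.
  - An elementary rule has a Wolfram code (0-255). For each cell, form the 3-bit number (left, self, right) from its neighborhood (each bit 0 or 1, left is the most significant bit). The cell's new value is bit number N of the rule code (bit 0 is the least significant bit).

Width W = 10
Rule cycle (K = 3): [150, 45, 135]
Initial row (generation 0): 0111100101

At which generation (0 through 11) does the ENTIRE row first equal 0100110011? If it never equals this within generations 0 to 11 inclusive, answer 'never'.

Gen 0: 0111100101
Gen 1 (rule 150): 1011011101
Gen 2 (rule 45): 1110110011
Gen 3 (rule 135): 0100000100
Gen 4 (rule 150): 1110001110
Gen 5 (rule 45): 1000101000
Gen 6 (rule 135): 1011101011
Gen 7 (rule 150): 1001001000
Gen 8 (rule 45): 1001001011
Gen 9 (rule 135): 1011011000
Gen 10 (rule 150): 1000000100
Gen 11 (rule 45): 1011110101

Answer: never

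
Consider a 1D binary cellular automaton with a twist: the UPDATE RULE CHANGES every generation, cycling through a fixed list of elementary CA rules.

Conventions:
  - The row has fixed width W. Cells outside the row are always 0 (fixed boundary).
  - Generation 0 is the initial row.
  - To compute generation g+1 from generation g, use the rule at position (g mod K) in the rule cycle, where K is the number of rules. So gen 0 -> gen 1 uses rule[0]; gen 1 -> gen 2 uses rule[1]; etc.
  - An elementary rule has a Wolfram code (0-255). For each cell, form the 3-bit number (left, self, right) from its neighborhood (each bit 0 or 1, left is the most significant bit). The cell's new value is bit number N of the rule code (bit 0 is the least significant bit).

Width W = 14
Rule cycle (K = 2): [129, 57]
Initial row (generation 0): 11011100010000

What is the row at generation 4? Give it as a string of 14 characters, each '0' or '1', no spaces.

Gen 0: 11011100010000
Gen 1 (rule 129): 00001001000111
Gen 2 (rule 57): 11100100110100
Gen 3 (rule 129): 01000000000001
Gen 4 (rule 57): 00111111111100

Answer: 00111111111100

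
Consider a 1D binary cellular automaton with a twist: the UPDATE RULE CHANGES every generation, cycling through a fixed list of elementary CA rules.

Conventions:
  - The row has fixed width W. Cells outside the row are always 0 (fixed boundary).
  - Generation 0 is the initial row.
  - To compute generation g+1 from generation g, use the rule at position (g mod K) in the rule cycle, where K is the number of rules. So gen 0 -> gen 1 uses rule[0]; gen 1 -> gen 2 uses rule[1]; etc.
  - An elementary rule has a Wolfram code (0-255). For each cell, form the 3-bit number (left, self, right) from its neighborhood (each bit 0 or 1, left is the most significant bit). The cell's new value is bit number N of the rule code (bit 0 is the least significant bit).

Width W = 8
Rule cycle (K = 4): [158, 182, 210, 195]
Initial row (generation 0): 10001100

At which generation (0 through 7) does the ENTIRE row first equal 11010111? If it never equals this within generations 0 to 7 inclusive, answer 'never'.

Answer: never

Derivation:
Gen 0: 10001100
Gen 1 (rule 158): 11011010
Gen 2 (rule 182): 00100111
Gen 3 (rule 210): 01011011
Gen 4 (rule 195): 10001001
Gen 5 (rule 158): 11011111
Gen 6 (rule 182): 00101110
Gen 7 (rule 210): 01000111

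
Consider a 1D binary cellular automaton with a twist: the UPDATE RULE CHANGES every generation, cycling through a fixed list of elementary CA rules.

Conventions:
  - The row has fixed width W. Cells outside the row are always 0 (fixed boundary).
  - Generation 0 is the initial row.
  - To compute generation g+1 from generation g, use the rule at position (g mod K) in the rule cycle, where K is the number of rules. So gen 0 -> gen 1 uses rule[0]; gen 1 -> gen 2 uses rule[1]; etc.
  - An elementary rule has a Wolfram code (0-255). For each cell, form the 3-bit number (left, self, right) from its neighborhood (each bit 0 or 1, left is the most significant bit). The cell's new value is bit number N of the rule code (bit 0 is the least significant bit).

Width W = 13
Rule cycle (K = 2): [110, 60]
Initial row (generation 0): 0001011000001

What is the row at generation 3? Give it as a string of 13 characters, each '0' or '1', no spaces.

Answer: 0110001100110

Derivation:
Gen 0: 0001011000001
Gen 1 (rule 110): 0011111000011
Gen 2 (rule 60): 0010000100010
Gen 3 (rule 110): 0110001100110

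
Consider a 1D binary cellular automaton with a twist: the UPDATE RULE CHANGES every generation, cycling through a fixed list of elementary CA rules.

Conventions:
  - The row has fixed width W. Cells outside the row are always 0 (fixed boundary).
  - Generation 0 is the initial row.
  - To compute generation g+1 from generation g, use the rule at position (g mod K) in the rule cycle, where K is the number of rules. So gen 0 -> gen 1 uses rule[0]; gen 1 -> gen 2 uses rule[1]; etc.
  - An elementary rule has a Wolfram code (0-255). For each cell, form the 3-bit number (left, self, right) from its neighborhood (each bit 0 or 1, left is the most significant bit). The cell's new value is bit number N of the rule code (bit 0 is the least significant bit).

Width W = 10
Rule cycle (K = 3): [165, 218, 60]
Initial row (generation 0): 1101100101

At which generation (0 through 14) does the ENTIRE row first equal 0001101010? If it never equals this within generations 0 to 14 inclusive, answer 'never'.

Answer: never

Derivation:
Gen 0: 1101100101
Gen 1 (rule 165): 0010000111
Gen 2 (rule 218): 0101001111
Gen 3 (rule 60): 0111101000
Gen 4 (rule 165): 0011011011
Gen 5 (rule 218): 0111011011
Gen 6 (rule 60): 0100110110
Gen 7 (rule 165): 0100001000
Gen 8 (rule 218): 1010010100
Gen 9 (rule 60): 1111011110
Gen 10 (rule 165): 0110101100
Gen 11 (rule 218): 1110001110
Gen 12 (rule 60): 1001001001
Gen 13 (rule 165): 1001001001
Gen 14 (rule 218): 0110110110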